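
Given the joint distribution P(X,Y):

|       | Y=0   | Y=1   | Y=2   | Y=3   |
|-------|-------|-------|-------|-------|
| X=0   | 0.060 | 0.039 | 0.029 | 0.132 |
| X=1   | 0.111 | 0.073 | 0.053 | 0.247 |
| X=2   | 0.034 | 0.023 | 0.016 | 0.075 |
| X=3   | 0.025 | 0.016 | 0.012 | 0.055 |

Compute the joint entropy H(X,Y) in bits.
3.5124 bits

H(X,Y) = -Σ_{x,y} P(x,y) log₂ P(x,y). Per-cell terms -P(x,y)·log₂P(x,y):
  X=0: 0.243534, 0.182535, 0.148126, 0.385624
  X=1: 0.352022, 0.275645, 0.224607, 0.498302
  X=2: 0.165863, 0.125171, 0.095453, 0.280272
  X=3: 0.133048, 0.095453, 0.076570, 0.230143
Sum of the 16 terms: H(X,Y) = 3.5124 bits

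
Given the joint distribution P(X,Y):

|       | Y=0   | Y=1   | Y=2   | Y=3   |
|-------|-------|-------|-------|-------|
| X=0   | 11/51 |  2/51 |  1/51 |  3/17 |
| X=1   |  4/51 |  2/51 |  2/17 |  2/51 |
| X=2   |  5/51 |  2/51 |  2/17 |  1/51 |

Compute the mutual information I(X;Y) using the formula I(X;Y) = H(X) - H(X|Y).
0.2115 bits

I(X;Y) = H(X) - H(X|Y)

Marginal of X (row sums):
  P(X=0) = 11/51 + 2/51 + 1/51 + 3/17 = 23/51
  P(X=1) = 4/51 + 2/51 + 2/17 + 2/51 = 14/51
  P(X=2) = 5/51 + 2/51 + 2/17 + 1/51 = 14/51
H(X) = -[(23/51)·log₂(23/51) + (14/51)·log₂(14/51) + (14/51)·log₂(14/51)]
  = 0.5181 + 0.5120 + 0.5120 = 1.5421 bits

Marginal of Y (column sums):
  P(Y=0) = 11/51 + 4/51 + 5/51 = 20/51
  P(Y=1) = 2/51 + 2/51 + 2/51 = 2/17
  P(Y=2) = 1/51 + 2/17 + 2/17 = 13/51
  P(Y=3) = 3/17 + 2/51 + 1/51 = 4/17
H(X|Y) = Σ_y P(y)·H(X|Y=y):
  Y=0: P(Y=0) = 20/51, P(X|Y=0) = (11/20, 1/5, 1/4) → H(X|Y=0) = 1.4388
  Y=1: P(Y=1) = 2/17, P(X|Y=1) = (1/3, 1/3, 1/3) → H(X|Y=1) = 1.5850
  Y=2: P(Y=2) = 13/51, P(X|Y=2) = (1/13, 6/13, 6/13) → H(X|Y=2) = 1.3143
  Y=3: P(Y=3) = 4/17, P(X|Y=3) = (3/4, 1/6, 1/12) → H(X|Y=3) = 1.0409
H(X|Y) = (20/51)·1.4388 + (2/17)·1.5850 + (13/51)·1.3143 + (4/17)·1.0409 = 1.3306 bits

I(X;Y) = H(X) - H(X|Y) = 1.5421 - 1.3306 = 0.2115 bits

Cross-check via I(X;Y) = H(X) + H(Y) - H(X,Y): computing H(Y) from the column sums and H(X,Y) from the 12 cells in the same way gives H(Y) = 1.8867 bits and H(X,Y) = 3.2173 bits, so
I(X;Y) = 1.5421 + 1.8867 - 3.2173 = 0.2115 bits ✓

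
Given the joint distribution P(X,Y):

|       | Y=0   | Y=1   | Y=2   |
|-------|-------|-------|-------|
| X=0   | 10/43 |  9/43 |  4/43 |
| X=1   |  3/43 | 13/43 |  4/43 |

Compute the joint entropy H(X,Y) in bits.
2.3888 bits

H(X,Y) = -Σ_{x,y} P(x,y) log₂ P(x,y). Per-cell terms -P(x,y)·log₂P(x,y):
  X=0: 0.48938, 0.47226, 0.31872
  X=1: 0.26800, 0.52176, 0.31872
Sum of the 6 terms: H(X,Y) = 2.3888 bits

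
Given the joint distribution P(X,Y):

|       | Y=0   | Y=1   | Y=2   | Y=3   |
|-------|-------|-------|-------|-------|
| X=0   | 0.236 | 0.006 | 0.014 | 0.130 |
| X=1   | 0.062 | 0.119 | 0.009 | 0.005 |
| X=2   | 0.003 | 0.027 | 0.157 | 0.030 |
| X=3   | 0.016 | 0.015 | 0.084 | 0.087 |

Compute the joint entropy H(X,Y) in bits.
3.2483 bits

H(X,Y) = -Σ_{x,y} P(x,y) log₂ P(x,y). Per-cell terms -P(x,y)·log₂P(x,y):
  X=0: 0.4916, 0.0443, 0.0862, 0.3826
  X=1: 0.2487, 0.3654, 0.0612, 0.0382
  X=2: 0.0251, 0.1407, 0.4194, 0.1518
  X=3: 0.0955, 0.0909, 0.3002, 0.3065
Sum of the 16 terms: H(X,Y) = 3.2483 bits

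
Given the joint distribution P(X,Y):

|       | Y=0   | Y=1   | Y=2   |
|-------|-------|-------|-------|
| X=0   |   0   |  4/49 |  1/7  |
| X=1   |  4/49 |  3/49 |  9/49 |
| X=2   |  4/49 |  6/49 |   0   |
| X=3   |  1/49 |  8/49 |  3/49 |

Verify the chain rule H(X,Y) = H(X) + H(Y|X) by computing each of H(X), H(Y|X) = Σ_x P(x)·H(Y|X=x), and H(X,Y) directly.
H(X) = 1.9761 bits, H(Y|X) = 1.1651 bits, H(X,Y) = 3.1412 bits

Marginal of X (row sums):
  P(X=0) = 0 + 4/49 + 1/7 = 11/49
  P(X=1) = 4/49 + 3/49 + 9/49 = 16/49
  P(X=2) = 4/49 + 6/49 + 0 = 10/49
  P(X=3) = 1/49 + 8/49 + 3/49 = 12/49
H(X) = -[(11/49)·log₂(11/49) + (16/49)·log₂(16/49) + (10/49)·log₂(10/49) + (12/49)·log₂(12/49)]
  = 0.48384 + 0.52725 + 0.46791 + 0.49708 = 1.9761 bits

H(Y|X) = Σ_x P(x)·H(Y|X=x):
  X=0: P(X=0) = 11/49, P(Y|X=0) = (0, 4/11, 7/11) → H(Y|X=0) = 0.94566
  X=1: P(X=1) = 16/49, P(Y|X=1) = (1/4, 3/16, 9/16) → H(Y|X=1) = 1.41974
  X=2: P(X=2) = 10/49, P(Y|X=2) = (2/5, 3/5, 0) → H(Y|X=2) = 0.97095
  X=3: P(X=3) = 12/49, P(Y|X=3) = (1/12, 2/3, 1/4) → H(Y|X=3) = 1.18872
H(Y|X) = (11/49)·0.94566 + (16/49)·1.41974 + (10/49)·0.97095 + (12/49)·1.18872 = 1.1651 bits

H(X,Y) = -Σ_{x,y} P(x,y) log₂ P(x,y). Per-cell terms -P(x,y)·log₂P(x,y):
  X=0: 0.00000, 0.29508, 0.40105
  X=1: 0.29508, 0.24672, 0.44904
  X=2: 0.29508, 0.37099, 0.00000
  X=3: 0.11459, 0.42689, 0.24672
  (cells with P = 0 contribute 0)
Sum of the 12 terms: H(X,Y) = 3.1412 bits

Chain rule check:
  H(X) + H(Y|X) = 1.9761 + 1.1651 = 3.1412 bits
  H(X,Y) = 3.1412 bits
✓ Chain rule verified.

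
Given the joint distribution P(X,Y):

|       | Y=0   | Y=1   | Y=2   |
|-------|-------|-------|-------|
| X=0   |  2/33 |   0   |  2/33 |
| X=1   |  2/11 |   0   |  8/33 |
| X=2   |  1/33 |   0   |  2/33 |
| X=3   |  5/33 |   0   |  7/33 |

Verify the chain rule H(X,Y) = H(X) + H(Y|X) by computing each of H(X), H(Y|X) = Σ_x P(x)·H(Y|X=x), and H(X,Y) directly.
H(X) = 1.7390 bits, H(Y|X) = 0.9790 bits, H(X,Y) = 2.7180 bits

Marginal of X (row sums):
  P(X=0) = 2/33 + 0 + 2/33 = 4/33
  P(X=1) = 2/11 + 0 + 8/33 = 14/33
  P(X=2) = 1/33 + 0 + 2/33 = 1/11
  P(X=3) = 5/33 + 0 + 7/33 = 4/11
H(X) = -[(4/33)·log₂(4/33) + (14/33)·log₂(14/33) + (1/11)·log₂(1/11) + (4/11)·log₂(4/11)]
  = 0.3690 + 0.5248 + 0.3145 + 0.5307 = 1.7390 bits

H(Y|X) = Σ_x P(x)·H(Y|X=x):
  X=0: P(X=0) = 4/33, P(Y|X=0) = (1/2, 0, 1/2) → H(Y|X=0) = 1.0000
  X=1: P(X=1) = 14/33, P(Y|X=1) = (3/7, 0, 4/7) → H(Y|X=1) = 0.9852
  X=2: P(X=2) = 1/11, P(Y|X=2) = (1/3, 0, 2/3) → H(Y|X=2) = 0.9183
  X=3: P(X=3) = 4/11, P(Y|X=3) = (5/12, 0, 7/12) → H(Y|X=3) = 0.9799
H(Y|X) = (4/33)·1.0000 + (14/33)·0.9852 + (1/11)·0.9183 + (4/11)·0.9799 = 0.9790 bits

H(X,Y) = -Σ_{x,y} P(x,y) log₂ P(x,y). Per-cell terms -P(x,y)·log₂P(x,y):
  X=0: 0.2451, 0.0000, 0.2451
  X=1: 0.4472, 0.0000, 0.4956
  X=2: 0.1529, 0.0000, 0.2451
  X=3: 0.4125, 0.0000, 0.4745
  (cells with P = 0 contribute 0)
Sum of the 12 terms: H(X,Y) = 2.7180 bits

Chain rule check:
  H(X) + H(Y|X) = 1.7390 + 0.9790 = 2.7180 bits
  H(X,Y) = 2.7180 bits
✓ Chain rule verified.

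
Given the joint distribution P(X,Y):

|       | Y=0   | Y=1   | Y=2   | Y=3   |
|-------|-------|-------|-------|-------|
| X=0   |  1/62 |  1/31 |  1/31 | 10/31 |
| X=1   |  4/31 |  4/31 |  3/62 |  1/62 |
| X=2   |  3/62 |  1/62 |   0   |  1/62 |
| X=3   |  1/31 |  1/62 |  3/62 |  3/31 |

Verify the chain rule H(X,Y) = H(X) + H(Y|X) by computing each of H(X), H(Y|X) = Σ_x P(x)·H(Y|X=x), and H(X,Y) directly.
H(X) = 1.8064 bits, H(Y|X) = 1.4024 bits, H(X,Y) = 3.2088 bits

Marginal of X (row sums):
  P(X=0) = 1/62 + 1/31 + 1/31 + 10/31 = 25/62
  P(X=1) = 4/31 + 4/31 + 3/62 + 1/62 = 10/31
  P(X=2) = 3/62 + 1/62 + 0 + 1/62 = 5/62
  P(X=3) = 1/31 + 1/62 + 3/62 + 3/31 = 6/31
H(X) = -[(25/62)·log₂(25/62) + (10/31)·log₂(10/31) + (5/62)·log₂(5/62) + (6/31)·log₂(6/31)]
  = 0.52836 + 0.52654 + 0.29292 + 0.45856 = 1.8064 bits

H(Y|X) = Σ_x P(x)·H(Y|X=x):
  X=0: P(X=0) = 25/62, P(Y|X=0) = (1/25, 2/25, 2/25, 4/5) → H(Y|X=0) = 1.02631
  X=1: P(X=1) = 10/31, P(Y|X=1) = (2/5, 2/5, 3/20, 1/20) → H(Y|X=1) = 1.68418
  X=2: P(X=2) = 5/62, P(Y|X=2) = (3/5, 1/5, 0, 1/5) → H(Y|X=2) = 1.37095
  X=3: P(X=3) = 6/31, P(Y|X=3) = (1/6, 1/12, 1/4, 1/2) → H(Y|X=3) = 1.72957
H(Y|X) = (25/62)·1.02631 + (10/31)·1.68418 + (5/62)·1.37095 + (6/31)·1.72957 = 1.4024 bits

H(X,Y) = -Σ_{x,y} P(x,y) log₂ P(x,y). Per-cell terms -P(x,y)·log₂P(x,y):
  X=0: 0.09604, 0.15981, 0.15981, 0.52654
  X=1: 0.38119, 0.38119, 0.21141, 0.09604
  X=2: 0.21141, 0.09604, 0.00000, 0.09604
  X=3: 0.15981, 0.09604, 0.21141, 0.32605
  (cells with P = 0 contribute 0)
Sum of the 16 terms: H(X,Y) = 3.2088 bits

Chain rule check:
  H(X) + H(Y|X) = 1.8064 + 1.4024 = 3.2088 bits
  H(X,Y) = 3.2088 bits
✓ Chain rule verified.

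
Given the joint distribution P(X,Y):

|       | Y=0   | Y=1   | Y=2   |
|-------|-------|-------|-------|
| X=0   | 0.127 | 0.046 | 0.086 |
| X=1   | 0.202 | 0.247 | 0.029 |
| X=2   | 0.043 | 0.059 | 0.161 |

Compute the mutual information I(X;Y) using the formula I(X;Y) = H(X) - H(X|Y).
0.2344 bits

I(X;Y) = H(X) - H(X|Y)

Marginal of X (row sums):
  P(X=0) = 0.127 + 0.046 + 0.086 = 0.259
  P(X=1) = 0.202 + 0.247 + 0.029 = 0.478
  P(X=2) = 0.043 + 0.059 + 0.161 = 0.263
H(X) = -[0.259·log₂(0.259) + 0.478·log₂(0.478) + 0.263·log₂(0.263)]
  = 0.5048 + 0.5090 + 0.5068 = 1.5206 bits

Marginal of Y (column sums):
  P(Y=0) = 0.127 + 0.202 + 0.043 = 0.372
  P(Y=1) = 0.046 + 0.247 + 0.059 = 0.352
  P(Y=2) = 0.086 + 0.029 + 0.161 = 0.276
H(X|Y) = Σ_y P(y)·H(X|Y=y):
  Y=0: P(Y=0) = 0.372, P(X|Y=0) = (127/372, 101/186, 43/372) → H(X|Y=0) = 1.3675
  Y=1: P(Y=1) = 0.352, P(X|Y=1) = (23/176, 247/352, 59/352) → H(X|Y=1) = 1.1742
  Y=2: P(Y=2) = 0.276, P(X|Y=2) = (43/138, 29/276, 7/12) → H(X|Y=2) = 1.3193
H(X|Y) = 0.372·1.3675 + 0.352·1.1742 + 0.276·1.3193 = 1.2862 bits

I(X;Y) = H(X) - H(X|Y) = 1.5206 - 1.2862 = 0.2344 bits

Cross-check via I(X;Y) = H(X) + H(Y) - H(X,Y): computing H(Y) from the column sums and H(X,Y) from the 9 cells in the same way gives H(Y) = 1.5735 bits and H(X,Y) = 2.8597 bits, so
I(X;Y) = 1.5206 + 1.5735 - 2.8597 = 0.2344 bits ✓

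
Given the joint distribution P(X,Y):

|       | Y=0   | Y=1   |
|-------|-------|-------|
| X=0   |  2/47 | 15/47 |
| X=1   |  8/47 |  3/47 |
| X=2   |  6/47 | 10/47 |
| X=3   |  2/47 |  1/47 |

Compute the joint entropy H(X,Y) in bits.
2.5740 bits

H(X,Y) = -Σ_{x,y} P(x,y) log₂ P(x,y). Per-cell terms -P(x,y)·log₂P(x,y):
  X=0: 0.1938, 0.5259
  X=1: 0.4348, 0.2534
  X=2: 0.3791, 0.4750
  X=3: 0.1938, 0.1182
Sum of the 8 terms: H(X,Y) = 2.5740 bits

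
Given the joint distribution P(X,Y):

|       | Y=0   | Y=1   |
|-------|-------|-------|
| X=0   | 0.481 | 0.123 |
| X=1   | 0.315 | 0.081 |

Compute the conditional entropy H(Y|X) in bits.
0.7299 bits

H(Y|X) = H(X,Y) - H(X)

H(X,Y) = -Σ_{x,y} P(x,y) log₂ P(x,y). Per-cell terms -P(x,y)·log₂P(x,y):
  X=0: 0.507884, 0.371862
  X=1: 0.524972, 0.293701
Sum of the 4 terms: H(X,Y) = 1.69842 bits

Marginal of X (row sums):
  P(X=0) = 0.481 + 0.123 = 0.604
  P(X=1) = 0.315 + 0.081 = 0.396
H(X) = -[0.604·log₂(0.604) + 0.396·log₂(0.396)]
  = 0.439337 + 0.529225 = 0.96856 bits

H(Y|X) = H(X,Y) - H(X) = 1.69842 - 0.96856 = 0.7299 bits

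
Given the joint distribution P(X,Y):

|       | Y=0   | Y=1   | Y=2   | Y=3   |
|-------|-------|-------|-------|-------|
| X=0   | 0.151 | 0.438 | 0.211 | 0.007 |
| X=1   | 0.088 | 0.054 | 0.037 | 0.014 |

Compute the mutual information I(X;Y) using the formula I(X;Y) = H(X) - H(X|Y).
0.0652 bits

I(X;Y) = H(X) - H(X|Y)

Marginal of X (row sums):
  P(X=0) = 0.151 + 0.438 + 0.211 + 0.007 = 0.807
  P(X=1) = 0.088 + 0.054 + 0.037 + 0.014 = 0.193
H(X) = -[0.807·log₂(0.807) + 0.193·log₂(0.193)]
  = 0.24965 + 0.45805 = 0.7077 bits

Marginal of Y (column sums):
  P(Y=0) = 0.151 + 0.088 = 0.239
  P(Y=1) = 0.438 + 0.054 = 0.492
  P(Y=2) = 0.211 + 0.037 = 0.248
  P(Y=3) = 0.007 + 0.014 = 0.021
H(X|Y) = Σ_y P(y)·H(X|Y=y):
  Y=0: P(Y=0) = 0.239, P(X|Y=0) = (151/239, 88/239) → H(X|Y=0) = 0.94928
  Y=1: P(Y=1) = 0.492, P(X|Y=1) = (73/82, 9/82) → H(X|Y=1) = 0.49918
  Y=2: P(Y=2) = 0.248, P(X|Y=2) = (211/248, 37/248) → H(X|Y=2) = 0.60782
  Y=3: P(Y=3) = 0.021, P(X|Y=3) = (1/3, 2/3) → H(X|Y=3) = 0.91830
H(X|Y) = 0.239·0.94928 + 0.492·0.49918 + 0.248·0.60782 + 0.021·0.91830 = 0.6425 bits

I(X;Y) = H(X) - H(X|Y) = 0.7077 - 0.6425 = 0.0652 bits

Cross-check via I(X;Y) = H(X) + H(Y) - H(X,Y): computing H(Y) from the column sums and H(X,Y) from the 8 cells in the same way gives H(Y) = 1.6129 bits and H(X,Y) = 2.2554 bits, so
I(X;Y) = 0.7077 + 1.6129 - 2.2554 = 0.0652 bits ✓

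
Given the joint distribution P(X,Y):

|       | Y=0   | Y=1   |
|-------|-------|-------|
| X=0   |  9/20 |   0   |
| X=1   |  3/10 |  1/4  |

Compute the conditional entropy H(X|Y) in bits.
0.7282 bits

H(X|Y) = H(X,Y) - H(Y)

H(X,Y) = -Σ_{x,y} P(x,y) log₂ P(x,y). Per-cell terms -P(x,y)·log₂P(x,y):
  X=0: 0.5184, 0.0000
  X=1: 0.5211, 0.5000
  (cells with P = 0 contribute 0)
Sum of the 4 terms: H(X,Y) = 1.5395 bits

Marginal of Y (column sums):
  P(Y=0) = 9/20 + 3/10 = 3/4
  P(Y=1) = 0 + 1/4 = 1/4
H(Y) = -[(3/4)·log₂(3/4) + (1/4)·log₂(1/4)]
  = 0.3113 + 0.5000 = 0.8113 bits

H(X|Y) = H(X,Y) - H(Y) = 1.5395 - 0.8113 = 0.7282 bits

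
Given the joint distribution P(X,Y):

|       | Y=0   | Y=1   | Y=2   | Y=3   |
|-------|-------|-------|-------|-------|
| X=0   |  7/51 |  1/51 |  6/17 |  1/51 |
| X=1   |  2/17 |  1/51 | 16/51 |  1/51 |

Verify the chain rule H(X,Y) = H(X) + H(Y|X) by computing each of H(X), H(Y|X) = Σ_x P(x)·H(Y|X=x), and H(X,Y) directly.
H(X) = 0.9975 bits, H(Y|X) = 1.2588 bits, H(X,Y) = 2.2563 bits

Marginal of X (row sums):
  P(X=0) = 7/51 + 1/51 + 6/17 + 1/51 = 9/17
  P(X=1) = 2/17 + 1/51 + 16/51 + 1/51 = 8/17
H(X) = -[(9/17)·log₂(9/17) + (8/17)·log₂(8/17)]
  = 0.48576 + 0.51175 = 0.9975 bits

H(Y|X) = Σ_x P(x)·H(Y|X=x):
  X=0: P(X=0) = 9/17, P(Y|X=0) = (7/27, 1/27, 2/3, 1/27) → H(Y|X=0) = 1.24710
  X=1: P(X=1) = 8/17, P(Y|X=1) = (1/4, 1/24, 2/3, 1/24) → H(Y|X=1) = 1.27206
H(Y|X) = (9/17)·1.24710 + (8/17)·1.27206 = 1.2588 bits

H(X,Y) = -Σ_{x,y} P(x,y) log₂ P(x,y). Per-cell terms -P(x,y)·log₂P(x,y):
  X=0: 0.39324, 0.11122, 0.53029, 0.11122
  X=1: 0.36323, 0.11122, 0.52468, 0.11122
Sum of the 8 terms: H(X,Y) = 2.2563 bits

Chain rule check:
  H(X) + H(Y|X) = 0.9975 + 1.2588 = 2.2563 bits
  H(X,Y) = 2.2563 bits
✓ Chain rule verified.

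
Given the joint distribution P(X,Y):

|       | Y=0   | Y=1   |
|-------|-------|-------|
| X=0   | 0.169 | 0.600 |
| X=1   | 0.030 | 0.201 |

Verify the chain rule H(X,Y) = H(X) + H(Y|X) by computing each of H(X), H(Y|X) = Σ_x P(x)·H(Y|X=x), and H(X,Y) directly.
H(X) = 0.7798 bits, H(Y|X) = 0.7129 bits, H(X,Y) = 1.4927 bits

Marginal of X (row sums):
  P(X=0) = 0.169 + 0.600 = 0.769
  P(X=1) = 0.030 + 0.201 = 0.231
H(X) = -[0.769·log₂(0.769) + 0.231·log₂(0.231)]
  = 0.2914083 + 0.4883421 = 0.7798 bits

H(Y|X) = Σ_x P(x)·H(Y|X=x):
  X=0: P(X=0) = 0.769, P(Y|X=0) = (169/769, 600/769) → H(Y|X=0) = 0.7597399
  X=1: P(X=1) = 0.231, P(Y|X=1) = (10/77, 67/77) → H(Y|X=1) = 0.5570819
H(Y|X) = 0.769·0.7597399 + 0.231·0.5570819 = 0.7129 bits

H(X,Y) = -Σ_{x,y} P(x,y) log₂ P(x,y). Per-cell terms -P(x,y)·log₂P(x,y):
  X=0: 0.4334689, 0.4421794
  X=1: 0.1517668, 0.4652613
Sum of the 4 terms: H(X,Y) = 1.4927 bits

Chain rule check:
  H(X) + H(Y|X) = 0.7798 + 0.7129 = 1.4927 bits
  H(X,Y) = 1.4927 bits
✓ Chain rule verified.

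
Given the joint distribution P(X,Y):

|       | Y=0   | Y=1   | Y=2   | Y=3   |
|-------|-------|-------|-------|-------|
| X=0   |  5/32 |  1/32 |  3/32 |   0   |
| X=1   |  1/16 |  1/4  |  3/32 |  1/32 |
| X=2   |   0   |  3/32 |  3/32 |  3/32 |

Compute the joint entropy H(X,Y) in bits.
3.0817 bits

H(X,Y) = -Σ_{x,y} P(x,y) log₂ P(x,y). Per-cell terms -P(x,y)·log₂P(x,y):
  X=0: 0.418449, 0.156250, 0.320160, 0.000000
  X=1: 0.250000, 0.500000, 0.320160, 0.156250
  X=2: 0.000000, 0.320160, 0.320160, 0.320160
  (cells with P = 0 contribute 0)
Sum of the 12 terms: H(X,Y) = 3.0817 bits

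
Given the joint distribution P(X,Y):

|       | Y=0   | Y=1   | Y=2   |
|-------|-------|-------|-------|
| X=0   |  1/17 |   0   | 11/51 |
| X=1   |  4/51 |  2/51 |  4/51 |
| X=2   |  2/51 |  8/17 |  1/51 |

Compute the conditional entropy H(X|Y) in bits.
0.8214 bits

H(X|Y) = H(X,Y) - H(Y)

H(X,Y) = -Σ_{x,y} P(x,y) log₂ P(x,y). Per-cell terms -P(x,y)·log₂P(x,y):
  X=0: 0.240439, 0.000000, 0.477312
  X=1: 0.288033, 0.183232, 0.288033
  X=2: 0.183232, 0.511747, 0.111224
  (cells with P = 0 contribute 0)
Sum of the 9 terms: H(X,Y) = 2.28325 bits

Marginal of Y (column sums):
  P(Y=0) = 1/17 + 4/51 + 2/51 = 3/17
  P(Y=1) = 0 + 2/51 + 8/17 = 26/51
  P(Y=2) = 11/51 + 4/51 + 1/51 = 16/51
H(Y) = -[(3/17)·log₂(3/17) + (26/51)·log₂(26/51) + (16/51)·log₂(16/51)]
  = 0.441618 + 0.495522 + 0.524682 = 1.46182 bits

H(X|Y) = H(X,Y) - H(Y) = 2.28325 - 1.46182 = 0.8214 bits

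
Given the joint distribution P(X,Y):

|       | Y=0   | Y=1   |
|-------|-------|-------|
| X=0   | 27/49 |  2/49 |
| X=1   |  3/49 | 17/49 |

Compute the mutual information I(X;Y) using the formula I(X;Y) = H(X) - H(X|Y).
0.5001 bits

I(X;Y) = H(X) - H(X|Y)

Marginal of X (row sums):
  P(X=0) = 27/49 + 2/49 = 29/49
  P(X=1) = 3/49 + 17/49 = 20/49
H(X) = -[(29/49)·log₂(29/49) + (20/49)·log₂(20/49)]
  = 0.44786 + 0.52767 = 0.9755 bits

Marginal of Y (column sums):
  P(Y=0) = 27/49 + 3/49 = 30/49
  P(Y=1) = 2/49 + 17/49 = 19/49
H(X|Y) = Σ_y P(y)·H(X|Y=y):
  Y=0: P(Y=0) = 30/49, P(X|Y=0) = (9/10, 1/10) → H(X|Y=0) = 0.46900
  Y=1: P(Y=1) = 19/49, P(X|Y=1) = (2/19, 17/19) → H(X|Y=1) = 0.48546
H(X|Y) = (30/49)·0.46900 + (19/49)·0.48546 = 0.4754 bits

I(X;Y) = H(X) - H(X|Y) = 0.9755 - 0.4754 = 0.5001 bits

Cross-check via I(X;Y) = H(X) + H(Y) - H(X,Y): computing H(Y) from the column sums and H(X,Y) from the 4 cells in the same way gives H(Y) = 0.9633 bits and H(X,Y) = 1.4387 bits, so
I(X;Y) = 0.9755 + 0.9633 - 1.4387 = 0.5001 bits ✓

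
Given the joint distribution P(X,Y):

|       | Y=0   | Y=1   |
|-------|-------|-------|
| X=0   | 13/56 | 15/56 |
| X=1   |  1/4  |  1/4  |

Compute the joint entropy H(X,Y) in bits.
1.9982 bits

H(X,Y) = -Σ_{x,y} P(x,y) log₂ P(x,y). Per-cell terms -P(x,y)·log₂P(x,y):
  X=0: 0.4891, 0.5091
  X=1: 0.5000, 0.5000
Sum of the 4 terms: H(X,Y) = 1.9982 bits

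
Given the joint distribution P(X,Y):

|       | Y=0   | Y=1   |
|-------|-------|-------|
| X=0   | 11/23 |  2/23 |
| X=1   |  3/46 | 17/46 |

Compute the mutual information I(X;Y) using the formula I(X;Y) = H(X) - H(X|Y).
0.3793 bits

I(X;Y) = H(X) - H(X|Y)

Marginal of X (row sums):
  P(X=0) = 11/23 + 2/23 = 13/23
  P(X=1) = 3/46 + 17/46 = 10/23
H(X) = -[(13/23)·log₂(13/23) + (10/23)·log₂(10/23)]
  = 0.46524 + 0.52245 = 0.9877 bits

Marginal of Y (column sums):
  P(Y=0) = 11/23 + 3/46 = 25/46
  P(Y=1) = 2/23 + 17/46 = 21/46
H(X|Y) = Σ_y P(y)·H(X|Y=y):
  Y=0: P(Y=0) = 25/46, P(X|Y=0) = (22/25, 3/25) → H(X|Y=0) = 0.52936
  Y=1: P(Y=1) = 21/46, P(X|Y=1) = (4/21, 17/21) → H(X|Y=1) = 0.70247
H(X|Y) = (25/46)·0.52936 + (21/46)·0.70247 = 0.6084 bits

I(X;Y) = H(X) - H(X|Y) = 0.9877 - 0.6084 = 0.3793 bits

Cross-check via I(X;Y) = H(X) + H(Y) - H(X,Y): computing H(Y) from the column sums and H(X,Y) from the 4 cells in the same way gives H(Y) = 0.9945 bits and H(X,Y) = 1.6029 bits, so
I(X;Y) = 0.9877 + 0.9945 - 1.6029 = 0.3793 bits ✓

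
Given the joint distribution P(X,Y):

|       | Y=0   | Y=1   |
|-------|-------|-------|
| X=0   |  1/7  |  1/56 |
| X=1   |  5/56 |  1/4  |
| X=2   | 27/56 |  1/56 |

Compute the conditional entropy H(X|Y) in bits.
1.0640 bits

H(X|Y) = H(X,Y) - H(Y)

H(X,Y) = -Σ_{x,y} P(x,y) log₂ P(x,y). Per-cell terms -P(x,y)·log₂P(x,y):
  X=0: 0.4011, 0.1037
  X=1: 0.3112, 0.5000
  X=2: 0.5074, 0.1037
Sum of the 6 terms: H(X,Y) = 1.9271 bits

Marginal of Y (column sums):
  P(Y=0) = 1/7 + 5/56 + 27/56 = 5/7
  P(Y=1) = 1/56 + 1/4 + 1/56 = 2/7
H(Y) = -[(5/7)·log₂(5/7) + (2/7)·log₂(2/7)]
  = 0.3467 + 0.5164 = 0.8631 bits

H(X|Y) = H(X,Y) - H(Y) = 1.9271 - 0.8631 = 1.0640 bits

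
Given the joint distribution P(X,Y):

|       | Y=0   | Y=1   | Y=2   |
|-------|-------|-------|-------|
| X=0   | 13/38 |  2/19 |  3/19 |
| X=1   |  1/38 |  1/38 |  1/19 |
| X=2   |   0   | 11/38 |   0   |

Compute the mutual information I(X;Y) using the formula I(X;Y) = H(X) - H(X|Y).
0.5182 bits

I(X;Y) = H(X) - H(X|Y)

Marginal of X (row sums):
  P(X=0) = 13/38 + 2/19 + 3/19 = 23/38
  P(X=1) = 1/38 + 1/38 + 1/19 = 2/19
  P(X=2) = 0 + 11/38 + 0 = 11/38
H(X) = -[(23/38)·log₂(23/38) + (2/19)·log₂(2/19) + (11/38)·log₂(11/38)]
  = 0.43843 + 0.34189 + 0.51772 = 1.29804 bits

Marginal of Y (column sums):
  P(Y=0) = 13/38 + 1/38 + 0 = 7/19
  P(Y=1) = 2/19 + 1/38 + 11/38 = 8/19
  P(Y=2) = 3/19 + 1/19 + 0 = 4/19
H(X|Y) = Σ_y P(y)·H(X|Y=y):
  Y=0: P(Y=0) = 7/19, P(X|Y=0) = (13/14, 1/14, 0) → H(X|Y=0) = 0.37123
  Y=1: P(Y=1) = 8/19, P(X|Y=1) = (1/4, 1/16, 11/16) → H(X|Y=1) = 1.12164
  Y=2: P(Y=2) = 4/19, P(X|Y=2) = (3/4, 1/4, 0) → H(X|Y=2) = 0.81128
H(X|Y) = (7/19)·0.37123 + (8/19)·1.12164 + (4/19)·0.81128 = 0.77983 bits

I(X;Y) = H(X) - H(X|Y) = 1.29804 - 0.77983 = 0.5182 bits

Cross-check via I(X;Y) = H(X) + H(Y) - H(X,Y): computing H(Y) from the column sums and H(X,Y) from the 9 cells in the same way gives H(Y) = 1.52943 bits and H(X,Y) = 2.30926 bits, so
I(X;Y) = 1.29804 + 1.52943 - 2.30926 = 0.5182 bits ✓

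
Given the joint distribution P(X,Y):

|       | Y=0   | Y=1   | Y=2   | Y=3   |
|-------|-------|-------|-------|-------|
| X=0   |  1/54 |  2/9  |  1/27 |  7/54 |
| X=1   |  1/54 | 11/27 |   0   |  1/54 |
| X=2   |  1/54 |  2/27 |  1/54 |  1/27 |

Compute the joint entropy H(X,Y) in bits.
2.5553 bits

H(X,Y) = -Σ_{x,y} P(x,y) log₂ P(x,y). Per-cell terms -P(x,y)·log₂P(x,y):
  X=0: 0.10657, 0.48221, 0.17611, 0.38209
  X=1: 0.10657, 0.52778, 0.00000, 0.10657
  X=2: 0.10657, 0.27814, 0.10657, 0.17611
  (cells with P = 0 contribute 0)
Sum of the 12 terms: H(X,Y) = 2.5553 bits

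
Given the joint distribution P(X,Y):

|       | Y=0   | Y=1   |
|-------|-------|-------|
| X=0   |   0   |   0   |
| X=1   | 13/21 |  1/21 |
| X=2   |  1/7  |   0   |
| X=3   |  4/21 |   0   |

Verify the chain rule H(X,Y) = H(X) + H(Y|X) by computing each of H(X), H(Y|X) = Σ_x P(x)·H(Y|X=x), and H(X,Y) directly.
H(X) = 1.2467 bits, H(Y|X) = 0.2475 bits, H(X,Y) = 1.4942 bits

Marginal of X (row sums):
  P(X=0) = 0 + 0 = 0
  P(X=1) = 13/21 + 1/21 = 2/3
  P(X=2) = 1/7 + 0 = 1/7
  P(X=3) = 4/21 + 0 = 4/21
H(X) = -[(2/3)·log₂(2/3) + (1/7)·log₂(1/7) + (4/21)·log₂(4/21)]   (outcomes with P = 0 contribute 0)
  = 0.38998 + 0.40105 + 0.45568 = 1.2467 bits

H(Y|X) = Σ_x P(x)·H(Y|X=x):
  X=0: P(X=0) = 0 → contributes 0
  X=1: P(X=1) = 2/3, P(Y|X=1) = (13/14, 1/14) → H(Y|X=1) = 0.37123
  X=2: P(X=2) = 1/7, P(Y|X=2) = (1, 0) → H(Y|X=2) = 0.00000
  X=3: P(X=3) = 4/21, P(Y|X=3) = (1, 0) → H(Y|X=3) = 0.00000
H(Y|X) = (2/3)·0.37123 + (1/7)·0.00000 + (4/21)·0.00000 = 0.2475 bits

H(X,Y) = -Σ_{x,y} P(x,y) log₂ P(x,y). Per-cell terms -P(x,y)·log₂P(x,y):
  X=0: 0.00000, 0.00000
  X=1: 0.42831, 0.20916
  X=2: 0.40105, 0.00000
  X=3: 0.45568, 0.00000
  (cells with P = 0 contribute 0)
Sum of the 8 terms: H(X,Y) = 1.4942 bits

Chain rule check:
  H(X) + H(Y|X) = 1.2467 + 0.2475 = 1.4942 bits
  H(X,Y) = 1.4942 bits
✓ Chain rule verified.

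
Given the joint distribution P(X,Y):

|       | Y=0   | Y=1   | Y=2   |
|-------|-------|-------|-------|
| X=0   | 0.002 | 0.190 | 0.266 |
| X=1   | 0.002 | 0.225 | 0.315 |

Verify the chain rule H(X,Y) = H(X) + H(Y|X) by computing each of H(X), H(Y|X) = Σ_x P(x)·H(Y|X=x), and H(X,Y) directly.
H(X) = 0.9949 bits, H(Y|X) = 1.0136 bits, H(X,Y) = 2.0085 bits

Marginal of X (row sums):
  P(X=0) = 0.002 + 0.190 + 0.266 = 0.458
  P(X=1) = 0.002 + 0.225 + 0.315 = 0.542
H(X) = -[0.458·log₂(0.458) + 0.542·log₂(0.542)]
  = 0.515974 + 0.478930 = 0.9949 bits

H(Y|X) = Σ_x P(x)·H(Y|X=x):
  X=0: P(X=0) = 0.458, P(Y|X=0) = (1/229, 95/229, 133/229) → H(Y|X=0) = 1.016108
  X=1: P(X=1) = 0.542, P(Y|X=1) = (1/271, 225/542, 315/542) → H(Y|X=1) = 1.011390
H(Y|X) = 0.458·1.016108 + 0.542·1.011390 = 1.0136 bits

H(X,Y) = -Σ_{x,y} P(x,y) log₂ P(x,y). Per-cell terms -P(x,y)·log₂P(x,y):
  X=0: 0.017932, 0.455226, 0.508193
  X=1: 0.017932, 0.484201, 0.524972
Sum of the 6 terms: H(X,Y) = 2.0085 bits

Chain rule check:
  H(X) + H(Y|X) = 0.9949 + 1.0136 = 2.0085 bits
  H(X,Y) = 2.0085 bits
✓ Chain rule verified.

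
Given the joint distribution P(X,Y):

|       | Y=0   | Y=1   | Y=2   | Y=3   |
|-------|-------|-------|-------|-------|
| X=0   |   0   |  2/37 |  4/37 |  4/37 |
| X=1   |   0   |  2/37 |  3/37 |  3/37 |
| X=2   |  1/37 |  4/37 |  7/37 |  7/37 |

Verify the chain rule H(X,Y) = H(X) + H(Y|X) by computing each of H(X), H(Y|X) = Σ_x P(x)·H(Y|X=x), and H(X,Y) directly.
H(X) = 1.4816 bits, H(Y|X) = 1.6518 bits, H(X,Y) = 3.1334 bits

Marginal of X (row sums):
  P(X=0) = 0 + 2/37 + 4/37 + 4/37 = 10/37
  P(X=1) = 0 + 2/37 + 3/37 + 3/37 = 8/37
  P(X=2) = 1/37 + 4/37 + 7/37 + 7/37 = 19/37
H(X) = -[(10/37)·log₂(10/37) + (8/37)·log₂(8/37) + (19/37)·log₂(19/37)]
  = 0.510142 + 0.477720 + 0.493757 = 1.4816 bits

H(Y|X) = Σ_x P(x)·H(Y|X=x):
  X=0: P(X=0) = 10/37, P(Y|X=0) = (0, 1/5, 2/5, 2/5) → H(Y|X=0) = 1.521928
  X=1: P(X=1) = 8/37, P(Y|X=1) = (0, 1/4, 3/8, 3/8) → H(Y|X=1) = 1.561278
  X=2: P(X=2) = 19/37, P(Y|X=2) = (1/19, 4/19, 7/19, 7/19) → H(Y|X=2) = 1.758298
H(Y|X) = (10/37)·1.521928 + (8/37)·1.561278 + (19/37)·1.758298 = 1.6518 bits

H(X,Y) = -Σ_{x,y} P(x,y) log₂ P(x,y). Per-cell terms -P(x,y)·log₂P(x,y):
  X=0: 0.000000, 0.227538, 0.346968, 0.346968
  X=1: 0.000000, 0.227538, 0.293878, 0.293878
  X=2: 0.140796, 0.346968, 0.454451, 0.454451
  (cells with P = 0 contribute 0)
Sum of the 12 terms: H(X,Y) = 3.1334 bits

Chain rule check:
  H(X) + H(Y|X) = 1.4816 + 1.6518 = 3.1334 bits
  H(X,Y) = 3.1334 bits
✓ Chain rule verified.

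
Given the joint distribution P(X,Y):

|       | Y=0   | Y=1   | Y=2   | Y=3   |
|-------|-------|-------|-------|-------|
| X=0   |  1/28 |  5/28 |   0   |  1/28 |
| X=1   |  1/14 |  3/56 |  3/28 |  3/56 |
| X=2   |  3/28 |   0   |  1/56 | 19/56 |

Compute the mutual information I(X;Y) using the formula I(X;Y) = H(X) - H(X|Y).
0.5597 bits

I(X;Y) = H(X) - H(X|Y)

Marginal of X (row sums):
  P(X=0) = 1/28 + 5/28 + 0 + 1/28 = 1/4
  P(X=1) = 1/14 + 3/56 + 3/28 + 3/56 = 2/7
  P(X=2) = 3/28 + 0 + 1/56 + 19/56 = 13/28
H(X) = -[(1/4)·log₂(1/4) + (2/7)·log₂(2/7) + (13/28)·log₂(13/28)]
  = 0.500000 + 0.516387 + 0.513925 = 1.530312 bits

Marginal of Y (column sums):
  P(Y=0) = 1/28 + 1/14 + 3/28 = 3/14
  P(Y=1) = 5/28 + 3/56 + 0 = 13/56
  P(Y=2) = 0 + 3/28 + 1/56 = 1/8
  P(Y=3) = 1/28 + 3/56 + 19/56 = 3/7
H(X|Y) = Σ_y P(y)·H(X|Y=y):
  Y=0: P(Y=0) = 3/14, P(X|Y=0) = (1/6, 1/3, 1/2) → H(X|Y=0) = 1.459148
  Y=1: P(Y=1) = 13/56, P(X|Y=1) = (10/13, 3/13, 0) → H(X|Y=1) = 0.779350
  Y=2: P(Y=2) = 1/8, P(X|Y=2) = (0, 6/7, 1/7) → H(X|Y=2) = 0.591673
  Y=3: P(Y=3) = 3/7, P(X|Y=3) = (1/12, 1/8, 19/24) → H(X|Y=3) = 0.940566
H(X|Y) = (3/14)·1.459148 + (13/56)·0.779350 + (1/8)·0.591673 + (3/7)·0.940566 = 0.970654 bits

I(X;Y) = H(X) - H(X|Y) = 1.530312 - 0.970654 = 0.5597 bits

Cross-check via I(X;Y) = H(X) + H(Y) - H(X,Y): computing H(Y) from the column sums and H(X,Y) from the 12 cells in the same way gives H(Y) = 1.864215 bits and H(X,Y) = 2.834869 bits, so
I(X;Y) = 1.530312 + 1.864215 - 2.834869 = 0.5597 bits ✓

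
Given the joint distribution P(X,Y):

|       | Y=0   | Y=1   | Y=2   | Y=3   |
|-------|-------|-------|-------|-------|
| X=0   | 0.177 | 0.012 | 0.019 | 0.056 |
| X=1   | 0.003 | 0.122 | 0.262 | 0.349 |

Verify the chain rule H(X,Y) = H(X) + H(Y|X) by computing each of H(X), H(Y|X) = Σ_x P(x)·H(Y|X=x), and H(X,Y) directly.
H(X) = 0.8327 bits, H(Y|X) = 1.4593 bits, H(X,Y) = 2.2920 bits

Marginal of X (row sums):
  P(X=0) = 0.177 + 0.012 + 0.019 + 0.056 = 0.264
  P(X=1) = 0.003 + 0.122 + 0.262 + 0.349 = 0.736
H(X) = -[0.264·log₂(0.264) + 0.736·log₂(0.736)]
  = 0.5072 + 0.3255 = 0.8327 bits

H(Y|X) = Σ_x P(x)·H(Y|X=x):
  X=0: P(X=0) = 0.264, P(Y|X=0) = (59/88, 1/22, 19/264, 7/33) → H(Y|X=0) = 1.3372
  X=1: P(X=1) = 0.736, P(Y|X=1) = (3/736, 61/368, 131/368, 349/736) → H(Y|X=1) = 1.5031
H(Y|X) = 0.264·1.3372 + 0.736·1.5031 = 1.4593 bits

H(X,Y) = -Σ_{x,y} P(x,y) log₂ P(x,y). Per-cell terms -P(x,y)·log₂P(x,y):
  X=0: 0.4422, 0.0766, 0.1086, 0.2329
  X=1: 0.0251, 0.3703, 0.5063, 0.5300
Sum of the 8 terms: H(X,Y) = 2.2920 bits

Chain rule check:
  H(X) + H(Y|X) = 0.8327 + 1.4593 = 2.2920 bits
  H(X,Y) = 2.2920 bits
✓ Chain rule verified.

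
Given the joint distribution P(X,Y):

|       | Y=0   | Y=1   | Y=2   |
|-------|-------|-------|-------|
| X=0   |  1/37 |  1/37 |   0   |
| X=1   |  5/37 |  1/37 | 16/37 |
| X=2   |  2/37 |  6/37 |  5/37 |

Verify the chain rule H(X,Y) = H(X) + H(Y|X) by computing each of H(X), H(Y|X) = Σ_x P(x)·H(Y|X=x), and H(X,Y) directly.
H(X) = 1.2037 bits, H(Y|X) = 1.1752 bits, H(X,Y) = 2.3789 bits

Marginal of X (row sums):
  P(X=0) = 1/37 + 1/37 + 0 = 2/37
  P(X=1) = 5/37 + 1/37 + 16/37 = 22/37
  P(X=2) = 2/37 + 6/37 + 5/37 = 13/37
H(X) = -[(2/37)·log₂(2/37) + (22/37)·log₂(22/37) + (13/37)·log₂(13/37)]
  = 0.2275 + 0.4460 + 0.5302 = 1.2037 bits

H(Y|X) = Σ_x P(x)·H(Y|X=x):
  X=0: P(X=0) = 2/37, P(Y|X=0) = (1/2, 1/2, 0) → H(Y|X=0) = 1.0000
  X=1: P(X=1) = 22/37, P(Y|X=1) = (5/22, 1/22, 8/11) → H(Y|X=1) = 1.0226
  X=2: P(X=2) = 13/37, P(Y|X=2) = (2/13, 6/13, 5/13) → H(Y|X=2) = 1.4605
H(Y|X) = (2/37)·1.0000 + (22/37)·1.0226 + (13/37)·1.4605 = 1.1752 bits

H(X,Y) = -Σ_{x,y} P(x,y) log₂ P(x,y). Per-cell terms -P(x,y)·log₂P(x,y):
  X=0: 0.1408, 0.1408, 0.0000
  X=1: 0.3902, 0.1408, 0.5230
  X=2: 0.2275, 0.4256, 0.3902
  (cells with P = 0 contribute 0)
Sum of the 9 terms: H(X,Y) = 2.3789 bits

Chain rule check:
  H(X) + H(Y|X) = 1.2037 + 1.1752 = 2.3789 bits
  H(X,Y) = 2.3789 bits
✓ Chain rule verified.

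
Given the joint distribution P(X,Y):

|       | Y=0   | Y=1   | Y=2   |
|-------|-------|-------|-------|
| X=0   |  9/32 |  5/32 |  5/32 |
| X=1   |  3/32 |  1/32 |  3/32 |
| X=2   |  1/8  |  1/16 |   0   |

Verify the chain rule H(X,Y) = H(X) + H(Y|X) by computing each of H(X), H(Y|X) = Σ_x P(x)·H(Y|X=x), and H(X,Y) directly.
H(X) = 1.3790 bits, H(Y|X) = 1.3942 bits, H(X,Y) = 2.7732 bits

Marginal of X (row sums):
  P(X=0) = 9/32 + 5/32 + 5/32 = 19/32
  P(X=1) = 3/32 + 1/32 + 3/32 = 7/32
  P(X=2) = 1/8 + 1/16 + 0 = 3/16
H(X) = -[(19/32)·log₂(19/32) + (7/32)·log₂(7/32) + (3/16)·log₂(3/16)]
  = 0.44654 + 0.47964 + 0.45282 = 1.3790 bits

H(Y|X) = Σ_x P(x)·H(Y|X=x):
  X=0: P(X=0) = 19/32, P(Y|X=0) = (9/19, 5/19, 5/19) → H(Y|X=0) = 1.52432
  X=1: P(X=1) = 7/32, P(Y|X=1) = (3/7, 1/7, 3/7) → H(Y|X=1) = 1.44882
  X=2: P(X=2) = 3/16, P(Y|X=2) = (2/3, 1/3, 0) → H(Y|X=2) = 0.91830
H(Y|X) = (19/32)·1.52432 + (7/32)·1.44882 + (3/16)·0.91830 = 1.3942 bits

H(X,Y) = -Σ_{x,y} P(x,y) log₂ P(x,y). Per-cell terms -P(x,y)·log₂P(x,y):
  X=0: 0.51471, 0.41845, 0.41845
  X=1: 0.32016, 0.15625, 0.32016
  X=2: 0.37500, 0.25000, 0.00000
  (cells with P = 0 contribute 0)
Sum of the 9 terms: H(X,Y) = 2.7732 bits

Chain rule check:
  H(X) + H(Y|X) = 1.3790 + 1.3942 = 2.7732 bits
  H(X,Y) = 2.7732 bits
✓ Chain rule verified.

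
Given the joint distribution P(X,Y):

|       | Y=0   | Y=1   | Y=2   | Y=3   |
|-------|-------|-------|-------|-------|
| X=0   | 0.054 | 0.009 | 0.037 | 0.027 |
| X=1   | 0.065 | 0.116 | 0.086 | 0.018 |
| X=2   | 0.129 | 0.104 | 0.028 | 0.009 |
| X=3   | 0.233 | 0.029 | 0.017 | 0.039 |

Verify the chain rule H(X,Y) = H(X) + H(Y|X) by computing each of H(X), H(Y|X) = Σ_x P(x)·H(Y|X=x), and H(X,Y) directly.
H(X) = 1.9299 bits, H(Y|X) = 1.5475 bits, H(X,Y) = 3.4774 bits

Marginal of X (row sums):
  P(X=0) = 0.054 + 0.009 + 0.037 + 0.027 = 0.127
  P(X=1) = 0.065 + 0.116 + 0.086 + 0.018 = 0.285
  P(X=2) = 0.129 + 0.104 + 0.028 + 0.009 = 0.270
  P(X=3) = 0.233 + 0.029 + 0.017 + 0.039 = 0.318
H(X) = -[0.127·log₂(0.127) + 0.285·log₂(0.285) + 0.270·log₂(0.270) + 0.318·log₂(0.318)]
  = 0.37809 + 0.51613 + 0.51002 + 0.52562 = 1.9299 bits

H(Y|X) = Σ_x P(x)·H(Y|X=x):
  X=0: P(X=0) = 0.127, P(Y|X=0) = (54/127, 9/127, 37/127, 27/127) → H(Y|X=0) = 1.78849
  X=1: P(X=1) = 0.285, P(Y|X=1) = (13/57, 116/285, 86/285, 6/95) → H(Y|X=1) = 1.78746
  X=2: P(X=2) = 0.270, P(Y|X=2) = (43/90, 52/135, 14/135, 1/30) → H(Y|X=2) = 1.54189
  X=3: P(X=3) = 0.318, P(Y|X=3) = (233/318, 29/318, 17/318, 13/106) → H(Y|X=3) = 1.24101
H(Y|X) = 0.127·1.78849 + 0.285·1.78746 + 0.270·1.54189 + 0.318·1.24101 = 1.5475 bits

H(X,Y) = -Σ_{x,y} P(x,y) log₂ P(x,y). Per-cell terms -P(x,y)·log₂P(x,y):
  X=0: 0.22739, 0.06116, 0.17598, 0.14069
  X=1: 0.25632, 0.36051, 0.30440, 0.10433
  X=2: 0.38114, 0.33960, 0.14444, 0.06116
  X=3: 0.48967, 0.14813, 0.09993, 0.18253
Sum of the 16 terms: H(X,Y) = 3.4774 bits

Chain rule check:
  H(X) + H(Y|X) = 1.9299 + 1.5475 = 3.4774 bits
  H(X,Y) = 3.4774 bits
✓ Chain rule verified.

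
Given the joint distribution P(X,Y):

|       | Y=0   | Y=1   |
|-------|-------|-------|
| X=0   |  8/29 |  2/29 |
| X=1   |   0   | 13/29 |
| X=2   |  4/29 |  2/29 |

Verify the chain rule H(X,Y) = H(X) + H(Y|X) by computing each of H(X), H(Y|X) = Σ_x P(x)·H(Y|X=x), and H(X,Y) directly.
H(X) = 1.5189 bits, H(Y|X) = 0.4389 bits, H(X,Y) = 1.9578 bits

Marginal of X (row sums):
  P(X=0) = 8/29 + 2/29 = 10/29
  P(X=1) = 0 + 13/29 = 13/29
  P(X=2) = 4/29 + 2/29 = 6/29
H(X) = -[(10/29)·log₂(10/29) + (13/29)·log₂(13/29) + (6/29)·log₂(6/29)]
  = 0.5297 + 0.5189 + 0.4703 = 1.5189 bits

H(Y|X) = Σ_x P(x)·H(Y|X=x):
  X=0: P(X=0) = 10/29, P(Y|X=0) = (4/5, 1/5) → H(Y|X=0) = 0.7219
  X=1: P(X=1) = 13/29, P(Y|X=1) = (0, 1) → H(Y|X=1) = 0.0000
  X=2: P(X=2) = 6/29, P(Y|X=2) = (2/3, 1/3) → H(Y|X=2) = 0.9183
H(Y|X) = (10/29)·0.7219 + (13/29)·0.0000 + (6/29)·0.9183 = 0.4389 bits

H(X,Y) = -Σ_{x,y} P(x,y) log₂ P(x,y). Per-cell terms -P(x,y)·log₂P(x,y):
  X=0: 0.5125, 0.2661
  X=1: 0.0000, 0.5189
  X=2: 0.3942, 0.2661
  (cells with P = 0 contribute 0)
Sum of the 6 terms: H(X,Y) = 1.9578 bits

Chain rule check:
  H(X) + H(Y|X) = 1.5189 + 0.4389 = 1.9578 bits
  H(X,Y) = 1.9578 bits
✓ Chain rule verified.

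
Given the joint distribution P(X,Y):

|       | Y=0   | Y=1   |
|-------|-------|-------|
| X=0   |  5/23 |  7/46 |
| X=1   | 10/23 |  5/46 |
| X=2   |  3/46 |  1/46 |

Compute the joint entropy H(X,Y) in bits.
2.1393 bits

H(X,Y) = -Σ_{x,y} P(x,y) log₂ P(x,y). Per-cell terms -P(x,y)·log₂P(x,y):
  X=0: 0.4786, 0.4133
  X=1: 0.5224, 0.3480
  X=2: 0.2569, 0.1201
Sum of the 6 terms: H(X,Y) = 2.1393 bits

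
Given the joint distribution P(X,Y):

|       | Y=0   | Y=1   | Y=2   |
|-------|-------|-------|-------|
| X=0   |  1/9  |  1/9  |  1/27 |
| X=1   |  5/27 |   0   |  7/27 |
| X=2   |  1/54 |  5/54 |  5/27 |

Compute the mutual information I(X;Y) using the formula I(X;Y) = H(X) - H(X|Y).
0.3341 bits

I(X;Y) = H(X) - H(X|Y)

Marginal of X (row sums):
  P(X=0) = 1/9 + 1/9 + 1/27 = 7/27
  P(X=1) = 5/27 + 0 + 7/27 = 4/9
  P(X=2) = 1/54 + 5/54 + 5/27 = 8/27
H(X) = -[(7/27)·log₂(7/27) + (4/9)·log₂(4/9) + (8/27)·log₂(8/27)]
  = 0.504916 + 0.519967 + 0.519967 = 1.54485 bits

Marginal of Y (column sums):
  P(Y=0) = 1/9 + 5/27 + 1/54 = 17/54
  P(Y=1) = 1/9 + 0 + 5/54 = 11/54
  P(Y=2) = 1/27 + 7/27 + 5/27 = 13/27
H(X|Y) = Σ_y P(y)·H(X|Y=y):
  Y=0: P(Y=0) = 17/54, P(X|Y=0) = (6/17, 10/17, 1/17) → H(X|Y=0) = 1.221048
  Y=1: P(Y=1) = 11/54, P(X|Y=1) = (6/11, 0, 5/11) → H(X|Y=1) = 0.994030
  Y=2: P(Y=2) = 13/27, P(X|Y=2) = (1/13, 7/13, 5/13) → H(X|Y=2) = 1.295738
H(X|Y) = (17/54)·1.221048 + (11/54)·0.994030 + (13/27)·1.295738 = 1.21077 bits

I(X;Y) = H(X) - H(X|Y) = 1.54485 - 1.21077 = 0.3341 bits

Cross-check via I(X;Y) = H(X) + H(Y) - H(X,Y): computing H(Y) from the column sums and H(X,Y) from the 9 cells in the same way gives H(Y) = 1.50022 bits and H(X,Y) = 2.71099 bits, so
I(X;Y) = 1.54485 + 1.50022 - 2.71099 = 0.3341 bits ✓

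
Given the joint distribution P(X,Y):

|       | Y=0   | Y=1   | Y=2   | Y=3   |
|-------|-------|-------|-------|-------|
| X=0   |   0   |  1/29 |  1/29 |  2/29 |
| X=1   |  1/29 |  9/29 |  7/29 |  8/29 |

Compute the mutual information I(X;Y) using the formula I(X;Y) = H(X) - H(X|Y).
0.0182 bits

I(X;Y) = H(X) - H(X|Y)

Marginal of X (row sums):
  P(X=0) = 0 + 1/29 + 1/29 + 2/29 = 4/29
  P(X=1) = 1/29 + 9/29 + 7/29 + 8/29 = 25/29
H(X) = -[(4/29)·log₂(4/29) + (25/29)·log₂(25/29)]
  = 0.3942 + 0.1846 = 0.5788 bits

Marginal of Y (column sums):
  P(Y=0) = 0 + 1/29 = 1/29
  P(Y=1) = 1/29 + 9/29 = 10/29
  P(Y=2) = 1/29 + 7/29 = 8/29
  P(Y=3) = 2/29 + 8/29 = 10/29
H(X|Y) = Σ_y P(y)·H(X|Y=y):
  Y=0: P(Y=0) = 1/29, P(X|Y=0) = (0, 1) → H(X|Y=0) = 0.0000
  Y=1: P(Y=1) = 10/29, P(X|Y=1) = (1/10, 9/10) → H(X|Y=1) = 0.4690
  Y=2: P(Y=2) = 8/29, P(X|Y=2) = (1/8, 7/8) → H(X|Y=2) = 0.5436
  Y=3: P(Y=3) = 10/29, P(X|Y=3) = (1/5, 4/5) → H(X|Y=3) = 0.7219
H(X|Y) = (1/29)·0.0000 + (10/29)·0.4690 + (8/29)·0.5436 + (10/29)·0.7219 = 0.5606 bits

I(X;Y) = H(X) - H(X|Y) = 0.5788 - 0.5606 = 0.0182 bits

Cross-check via I(X;Y) = H(X) + H(Y) - H(X,Y): computing H(Y) from the column sums and H(X,Y) from the 8 cells in the same way gives H(Y) = 1.7394 bits and H(X,Y) = 2.3000 bits, so
I(X;Y) = 0.5788 + 1.7394 - 2.3000 = 0.0182 bits ✓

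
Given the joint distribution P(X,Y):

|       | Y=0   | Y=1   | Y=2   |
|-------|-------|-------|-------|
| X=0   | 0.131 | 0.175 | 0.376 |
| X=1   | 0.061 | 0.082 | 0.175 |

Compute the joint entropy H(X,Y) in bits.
2.3369 bits

H(X,Y) = -Σ_{x,y} P(x,y) log₂ P(x,y). Per-cell terms -P(x,y)·log₂P(x,y):
  X=0: 0.3841, 0.4401, 0.5306
  X=1: 0.2461, 0.2959, 0.4401
Sum of the 6 terms: H(X,Y) = 2.3369 bits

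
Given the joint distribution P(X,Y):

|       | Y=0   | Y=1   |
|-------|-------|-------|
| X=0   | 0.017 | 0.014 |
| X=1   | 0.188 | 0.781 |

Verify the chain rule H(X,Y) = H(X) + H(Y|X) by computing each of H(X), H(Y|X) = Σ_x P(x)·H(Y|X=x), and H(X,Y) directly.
H(X) = 0.1994 bits, H(Y|X) = 0.7186 bits, H(X,Y) = 0.9180 bits

Marginal of X (row sums):
  P(X=0) = 0.017 + 0.014 = 0.031
  P(X=1) = 0.188 + 0.781 = 0.969
H(X) = -[0.031·log₂(0.031) + 0.969·log₂(0.969)]
  = 0.15536 + 0.04402 = 0.1994 bits

H(Y|X) = Σ_x P(x)·H(Y|X=x):
  X=0: P(X=0) = 0.031, P(Y|X=0) = (17/31, 14/31) → H(Y|X=0) = 0.99323
  X=1: P(X=1) = 0.969, P(Y|X=1) = (188/969, 781/969) → H(Y|X=1) = 0.70979
H(Y|X) = 0.031·0.99323 + 0.969·0.70979 = 0.7186 bits

H(X,Y) = -Σ_{x,y} P(x,y) log₂ P(x,y). Per-cell terms -P(x,y)·log₂P(x,y):
  X=0: 0.09993, 0.08622
  X=1: 0.45330, 0.27851
Sum of the 4 terms: H(X,Y) = 0.9180 bits

Chain rule check:
  H(X) + H(Y|X) = 0.1994 + 0.7186 = 0.9180 bits
  H(X,Y) = 0.9180 bits
✓ Chain rule verified.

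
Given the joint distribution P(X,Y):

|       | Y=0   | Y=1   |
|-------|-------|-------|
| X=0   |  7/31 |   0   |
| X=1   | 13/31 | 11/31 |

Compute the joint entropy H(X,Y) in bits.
1.5409 bits

H(X,Y) = -Σ_{x,y} P(x,y) log₂ P(x,y). Per-cell terms -P(x,y)·log₂P(x,y):
  X=0: 0.48477, 0.00000
  X=1: 0.52577, 0.53040
  (cells with P = 0 contribute 0)
Sum of the 4 terms: H(X,Y) = 1.5409 bits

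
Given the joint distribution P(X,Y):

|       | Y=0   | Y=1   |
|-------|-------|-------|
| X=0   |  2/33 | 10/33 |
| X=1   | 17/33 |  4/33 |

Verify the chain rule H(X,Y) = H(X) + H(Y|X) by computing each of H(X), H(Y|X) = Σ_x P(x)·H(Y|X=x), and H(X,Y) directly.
H(X) = 0.9457 bits, H(Y|X) = 0.6834 bits, H(X,Y) = 1.6291 bits

Marginal of X (row sums):
  P(X=0) = 2/33 + 10/33 = 4/11
  P(X=1) = 17/33 + 4/33 = 7/11
H(X) = -[(4/11)·log₂(4/11) + (7/11)·log₂(7/11)]
  = 0.5307 + 0.4150 = 0.9457 bits

H(Y|X) = Σ_x P(x)·H(Y|X=x):
  X=0: P(X=0) = 4/11, P(Y|X=0) = (1/6, 5/6) → H(Y|X=0) = 0.6500
  X=1: P(X=1) = 7/11, P(Y|X=1) = (17/21, 4/21) → H(Y|X=1) = 0.7025
H(Y|X) = (4/11)·0.6500 + (7/11)·0.7025 = 0.6834 bits

H(X,Y) = -Σ_{x,y} P(x,y) log₂ P(x,y). Per-cell terms -P(x,y)·log₂P(x,y):
  X=0: 0.2451, 0.5220
  X=1: 0.4930, 0.3690
Sum of the 4 terms: H(X,Y) = 1.6291 bits

Chain rule check:
  H(X) + H(Y|X) = 0.9457 + 0.6834 = 1.6291 bits
  H(X,Y) = 1.6291 bits
✓ Chain rule verified.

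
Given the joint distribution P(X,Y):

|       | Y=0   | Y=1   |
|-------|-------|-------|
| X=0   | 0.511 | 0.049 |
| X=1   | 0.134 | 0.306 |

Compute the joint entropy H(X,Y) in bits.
1.6195 bits

H(X,Y) = -Σ_{x,y} P(x,y) log₂ P(x,y). Per-cell terms -P(x,y)·log₂P(x,y):
  X=0: 0.49496, 0.21320
  X=1: 0.38856, 0.52277
Sum of the 4 terms: H(X,Y) = 1.6195 bits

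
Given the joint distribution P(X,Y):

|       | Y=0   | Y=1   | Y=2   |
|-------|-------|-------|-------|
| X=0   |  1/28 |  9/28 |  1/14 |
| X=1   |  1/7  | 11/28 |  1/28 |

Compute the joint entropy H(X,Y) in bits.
2.0722 bits

H(X,Y) = -Σ_{x,y} P(x,y) log₂ P(x,y). Per-cell terms -P(x,y)·log₂P(x,y):
  X=0: 0.17169, 0.52632, 0.27195
  X=1: 0.40105, 0.52954, 0.17169
Sum of the 6 terms: H(X,Y) = 2.0722 bits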